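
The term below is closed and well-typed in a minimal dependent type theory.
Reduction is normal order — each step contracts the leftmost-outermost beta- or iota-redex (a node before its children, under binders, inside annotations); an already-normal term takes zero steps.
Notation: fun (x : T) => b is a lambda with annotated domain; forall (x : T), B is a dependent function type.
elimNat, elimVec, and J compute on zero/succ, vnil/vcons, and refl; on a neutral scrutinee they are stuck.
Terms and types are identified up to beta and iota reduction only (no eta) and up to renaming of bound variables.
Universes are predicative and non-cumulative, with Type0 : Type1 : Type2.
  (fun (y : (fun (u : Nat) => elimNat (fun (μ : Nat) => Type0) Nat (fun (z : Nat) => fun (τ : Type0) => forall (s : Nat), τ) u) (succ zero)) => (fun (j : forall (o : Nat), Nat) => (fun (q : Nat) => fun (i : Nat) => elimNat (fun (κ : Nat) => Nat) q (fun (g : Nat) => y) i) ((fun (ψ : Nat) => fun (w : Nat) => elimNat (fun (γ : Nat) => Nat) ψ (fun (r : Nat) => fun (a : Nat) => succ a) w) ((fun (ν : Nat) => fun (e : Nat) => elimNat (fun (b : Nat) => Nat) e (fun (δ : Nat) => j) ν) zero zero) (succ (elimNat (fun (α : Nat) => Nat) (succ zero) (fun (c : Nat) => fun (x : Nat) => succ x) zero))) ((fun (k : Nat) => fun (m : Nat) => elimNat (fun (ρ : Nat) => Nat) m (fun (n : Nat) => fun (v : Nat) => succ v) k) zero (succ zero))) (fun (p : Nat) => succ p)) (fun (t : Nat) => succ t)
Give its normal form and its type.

reduced normal form:
  succ (succ (succ zero))
type:
  Nat
observation: 24 normal-order steps normalize the term, beginning with a beta-redex.


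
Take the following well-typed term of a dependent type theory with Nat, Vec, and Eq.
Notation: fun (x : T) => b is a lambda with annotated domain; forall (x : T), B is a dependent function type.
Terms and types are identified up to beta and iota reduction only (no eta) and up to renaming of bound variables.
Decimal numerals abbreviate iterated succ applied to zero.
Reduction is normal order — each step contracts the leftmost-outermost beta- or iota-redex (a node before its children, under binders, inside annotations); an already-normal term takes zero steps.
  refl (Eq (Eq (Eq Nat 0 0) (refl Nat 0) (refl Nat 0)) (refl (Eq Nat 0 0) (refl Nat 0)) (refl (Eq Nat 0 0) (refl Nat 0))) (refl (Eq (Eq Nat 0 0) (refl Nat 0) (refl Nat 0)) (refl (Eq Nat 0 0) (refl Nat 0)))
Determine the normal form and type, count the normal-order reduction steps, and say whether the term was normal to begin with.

normal form:
  refl (Eq (Eq (Eq Nat 0 0) (refl Nat 0) (refl Nat 0)) (refl (Eq Nat 0 0) (refl Nat 0)) (refl (Eq Nat 0 0) (refl Nat 0))) (refl (Eq (Eq Nat 0 0) (refl Nat 0) (refl Nat 0)) (refl (Eq Nat 0 0) (refl Nat 0)))
type:
  Eq (Eq (Eq (Eq Nat 0 0) (refl Nat 0) (refl Nat 0)) (refl (Eq Nat 0 0) (refl Nat 0)) (refl (Eq Nat 0 0) (refl Nat 0))) (refl (Eq (Eq Nat 0 0) (refl Nat 0) (refl Nat 0)) (refl (Eq Nat 0 0) (refl Nat 0))) (refl (Eq (Eq Nat 0 0) (refl Nat 0) (refl Nat 0)) (refl (Eq Nat 0 0) (refl Nat 0)))
steps to reach normal form (normal order): 0
term was already normal: yes


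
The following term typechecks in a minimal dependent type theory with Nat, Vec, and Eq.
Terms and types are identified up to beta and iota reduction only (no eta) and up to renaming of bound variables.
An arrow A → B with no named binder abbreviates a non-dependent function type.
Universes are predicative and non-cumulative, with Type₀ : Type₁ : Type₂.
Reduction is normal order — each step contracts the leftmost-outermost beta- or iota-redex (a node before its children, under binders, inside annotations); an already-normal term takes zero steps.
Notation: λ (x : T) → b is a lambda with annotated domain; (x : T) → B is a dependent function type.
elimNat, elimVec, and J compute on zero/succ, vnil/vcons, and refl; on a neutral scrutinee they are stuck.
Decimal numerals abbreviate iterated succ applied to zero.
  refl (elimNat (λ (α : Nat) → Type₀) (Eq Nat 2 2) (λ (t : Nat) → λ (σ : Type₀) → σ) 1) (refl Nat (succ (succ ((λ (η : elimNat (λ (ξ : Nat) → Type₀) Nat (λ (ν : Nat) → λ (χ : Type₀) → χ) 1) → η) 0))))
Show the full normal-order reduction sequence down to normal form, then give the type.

normal-order reduction sequence:
  refl (elimNat (λ (α : Nat) → Type₀) (Eq Nat 2 2) (λ (t : Nat) → λ (σ : Type₀) → σ) 1) (refl Nat (succ (succ ((λ (η : elimNat (λ (ξ : Nat) → Type₀) Nat (λ (ν : Nat) → λ (χ : Type₀) → χ) 1) → η) 0))))
  ~> refl ((λ (α : Nat) → λ (t : Type₀) → t) 0 (elimNat (λ (σ : Nat) → Type₀) (Eq Nat 2 2) (λ (η : Nat) → λ (ξ : Type₀) → ξ) 0)) (refl Nat (succ (succ ((λ (ν : elimNat (λ (χ : Nat) → Type₀) Nat (λ (ε : Nat) → λ (ψ : Type₀) → ψ) 1) → ν) 0))))
  ~> refl ((λ (α : Type₀) → α) (elimNat (λ (t : Nat) → Type₀) (Eq Nat 2 2) (λ (σ : Nat) → λ (η : Type₀) → η) 0)) (refl Nat (succ (succ ((λ (ξ : elimNat (λ (ν : Nat) → Type₀) Nat (λ (χ : Nat) → λ (ε : Type₀) → ε) 1) → ξ) 0))))
  ~> refl (elimNat (λ (α : Nat) → Type₀) (Eq Nat 2 2) (λ (t : Nat) → λ (σ : Type₀) → σ) 0) (refl Nat (succ (succ ((λ (η : elimNat (λ (ξ : Nat) → Type₀) Nat (λ (ν : Nat) → λ (χ : Type₀) → χ) 1) → η) 0))))
  ~> refl (Eq Nat 2 2) (refl Nat (succ (succ ((λ (α : elimNat (λ (t : Nat) → Type₀) Nat (λ (σ : Nat) → λ (η : Type₀) → η) 1) → α) 0))))
  ~> refl (Eq Nat 2 2) (refl Nat 2)
inferred type:
  Eq (Eq Nat 2 2) (refl Nat 2) (refl Nat 2)


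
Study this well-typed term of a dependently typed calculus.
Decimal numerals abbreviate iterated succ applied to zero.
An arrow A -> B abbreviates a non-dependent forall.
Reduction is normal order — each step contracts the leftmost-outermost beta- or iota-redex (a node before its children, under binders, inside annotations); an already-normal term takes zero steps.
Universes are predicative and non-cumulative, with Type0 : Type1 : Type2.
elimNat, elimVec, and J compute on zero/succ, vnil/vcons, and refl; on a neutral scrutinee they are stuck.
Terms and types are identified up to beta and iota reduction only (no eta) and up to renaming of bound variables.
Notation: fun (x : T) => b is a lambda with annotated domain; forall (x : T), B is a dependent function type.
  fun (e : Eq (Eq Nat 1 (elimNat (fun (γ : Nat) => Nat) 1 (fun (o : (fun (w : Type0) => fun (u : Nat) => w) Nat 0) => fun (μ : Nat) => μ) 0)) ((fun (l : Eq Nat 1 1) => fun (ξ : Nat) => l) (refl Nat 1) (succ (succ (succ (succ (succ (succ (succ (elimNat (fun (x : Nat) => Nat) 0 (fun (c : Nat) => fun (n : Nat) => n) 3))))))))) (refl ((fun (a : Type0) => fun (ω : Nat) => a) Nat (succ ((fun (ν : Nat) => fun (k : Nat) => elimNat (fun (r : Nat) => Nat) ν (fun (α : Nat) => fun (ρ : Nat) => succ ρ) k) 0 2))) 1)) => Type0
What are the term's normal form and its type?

reduced normal form:
  fun (e : Eq (Eq Nat 1 1) (refl Nat 1) (refl Nat 1)) => Type0
inferred type:
  Eq (Eq Nat 1 1) (refl Nat 1) (refl Nat 1) -> Type1
observation: the leftmost-outermost redex is an elimNat iota-redex, and normalization takes 5 steps.


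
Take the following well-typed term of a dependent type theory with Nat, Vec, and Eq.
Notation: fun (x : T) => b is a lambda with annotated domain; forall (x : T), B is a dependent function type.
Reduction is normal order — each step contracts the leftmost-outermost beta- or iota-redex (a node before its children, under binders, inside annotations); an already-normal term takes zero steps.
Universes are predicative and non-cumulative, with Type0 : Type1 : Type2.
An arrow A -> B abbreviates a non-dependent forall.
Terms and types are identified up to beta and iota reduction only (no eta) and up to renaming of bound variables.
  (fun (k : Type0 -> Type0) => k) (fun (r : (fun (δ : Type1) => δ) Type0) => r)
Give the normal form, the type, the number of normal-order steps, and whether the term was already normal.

resulting normal form:
  fun (k : Type0) => k
type:
  Type0 -> Type0
steps to reach normal form (normal order): 2
already normal: no
first redex: a beta-redex


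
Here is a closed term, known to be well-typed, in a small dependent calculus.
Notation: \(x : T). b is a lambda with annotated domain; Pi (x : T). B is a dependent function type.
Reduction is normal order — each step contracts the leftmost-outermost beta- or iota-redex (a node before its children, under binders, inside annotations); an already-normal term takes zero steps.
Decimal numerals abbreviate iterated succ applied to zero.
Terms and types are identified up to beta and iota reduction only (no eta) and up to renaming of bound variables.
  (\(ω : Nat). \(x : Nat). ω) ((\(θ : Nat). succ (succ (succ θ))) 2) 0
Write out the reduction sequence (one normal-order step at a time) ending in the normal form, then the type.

normal-order reduction:
  (\(ω : Nat). \(x : Nat). ω) ((\(θ : Nat). succ (succ (succ θ))) 2) 0
  ~> (\(ω : Nat). (\(x : Nat). succ (succ (succ x))) 2) 0
  ~> (\(ω : Nat). succ (succ (succ ω))) 2
  ~> 5
type:
  Nat


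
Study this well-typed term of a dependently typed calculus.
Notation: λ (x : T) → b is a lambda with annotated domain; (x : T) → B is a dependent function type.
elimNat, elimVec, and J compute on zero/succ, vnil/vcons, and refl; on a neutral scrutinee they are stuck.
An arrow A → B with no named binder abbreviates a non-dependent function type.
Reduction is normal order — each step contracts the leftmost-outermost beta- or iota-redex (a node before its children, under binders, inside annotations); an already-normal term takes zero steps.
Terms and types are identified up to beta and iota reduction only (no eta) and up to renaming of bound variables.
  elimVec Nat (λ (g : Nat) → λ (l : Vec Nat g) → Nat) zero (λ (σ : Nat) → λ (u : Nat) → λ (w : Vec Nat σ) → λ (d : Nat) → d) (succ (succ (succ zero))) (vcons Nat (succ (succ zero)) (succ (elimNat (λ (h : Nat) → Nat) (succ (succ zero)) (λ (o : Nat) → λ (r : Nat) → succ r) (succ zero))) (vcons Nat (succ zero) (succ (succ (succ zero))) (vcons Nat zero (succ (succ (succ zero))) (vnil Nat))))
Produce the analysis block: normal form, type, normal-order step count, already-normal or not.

reduced normal form:
  zero
inferred type:
  Nat
normal-order step count: 16
term was already normal: no
first redex: an elimVec iota-redex


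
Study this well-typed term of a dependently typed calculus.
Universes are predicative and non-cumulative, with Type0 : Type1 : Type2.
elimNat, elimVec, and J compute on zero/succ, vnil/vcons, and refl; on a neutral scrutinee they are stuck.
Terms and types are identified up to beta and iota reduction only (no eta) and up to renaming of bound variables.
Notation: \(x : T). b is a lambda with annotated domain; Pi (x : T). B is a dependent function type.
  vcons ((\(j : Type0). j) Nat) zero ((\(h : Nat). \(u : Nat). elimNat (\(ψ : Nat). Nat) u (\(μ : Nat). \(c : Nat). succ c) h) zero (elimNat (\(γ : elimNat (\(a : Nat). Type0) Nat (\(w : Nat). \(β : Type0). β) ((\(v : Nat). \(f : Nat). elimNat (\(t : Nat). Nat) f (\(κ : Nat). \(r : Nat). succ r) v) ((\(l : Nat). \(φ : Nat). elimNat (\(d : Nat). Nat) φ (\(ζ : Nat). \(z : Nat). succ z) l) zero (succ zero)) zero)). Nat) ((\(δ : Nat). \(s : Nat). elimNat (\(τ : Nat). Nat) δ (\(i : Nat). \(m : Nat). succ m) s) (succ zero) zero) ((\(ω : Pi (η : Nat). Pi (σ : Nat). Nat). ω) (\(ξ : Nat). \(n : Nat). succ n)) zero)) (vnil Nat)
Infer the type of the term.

inferred type:
  Vec Nat (succ zero)


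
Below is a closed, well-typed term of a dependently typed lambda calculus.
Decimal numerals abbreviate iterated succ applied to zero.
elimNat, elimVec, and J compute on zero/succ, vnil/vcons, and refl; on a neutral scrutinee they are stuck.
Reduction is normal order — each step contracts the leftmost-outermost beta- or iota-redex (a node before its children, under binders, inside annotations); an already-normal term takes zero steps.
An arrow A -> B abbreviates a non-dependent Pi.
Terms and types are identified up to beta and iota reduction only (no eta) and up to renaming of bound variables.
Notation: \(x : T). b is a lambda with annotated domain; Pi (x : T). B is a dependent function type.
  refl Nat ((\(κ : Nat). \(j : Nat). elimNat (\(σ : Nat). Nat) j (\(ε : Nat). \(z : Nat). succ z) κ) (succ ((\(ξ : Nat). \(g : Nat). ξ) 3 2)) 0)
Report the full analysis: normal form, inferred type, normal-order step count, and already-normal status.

normal form:
  refl Nat 4
type:
  Eq Nat 4 4
reduction steps (normal order): 17
started in normal form: no
first contracted redex: a beta-redex


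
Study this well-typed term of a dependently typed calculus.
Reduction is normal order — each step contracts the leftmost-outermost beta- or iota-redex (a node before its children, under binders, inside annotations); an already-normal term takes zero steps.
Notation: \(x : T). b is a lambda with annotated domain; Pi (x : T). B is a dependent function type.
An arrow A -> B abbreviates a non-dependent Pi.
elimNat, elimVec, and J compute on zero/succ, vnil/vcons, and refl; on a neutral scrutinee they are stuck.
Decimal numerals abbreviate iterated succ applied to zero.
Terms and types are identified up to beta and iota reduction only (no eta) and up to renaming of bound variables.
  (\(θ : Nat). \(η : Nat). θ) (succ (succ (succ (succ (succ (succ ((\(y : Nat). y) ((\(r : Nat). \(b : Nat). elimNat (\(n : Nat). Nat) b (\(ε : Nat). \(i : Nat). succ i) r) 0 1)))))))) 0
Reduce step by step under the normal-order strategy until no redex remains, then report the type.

normal-order reduction sequence:
  (\(θ : Nat). \(η : Nat). θ) (succ (succ (succ (succ (succ (succ ((\(y : Nat). y) ((\(r : Nat). \(b : Nat). elimNat (\(n : Nat). Nat) b (\(ε : Nat). \(i : Nat). succ i) r) 0 1)))))))) 0
  ~> (\(θ : Nat). succ (succ (succ (succ (succ (succ ((\(η : Nat). η) ((\(y : Nat). \(r : Nat). elimNat (\(b : Nat). Nat) r (\(n : Nat). \(ε : Nat). succ ε) y) 0 1)))))))) 0
  ~> succ (succ (succ (succ (succ (succ ((\(θ : Nat). θ) ((\(η : Nat). \(y : Nat). elimNat (\(r : Nat). Nat) y (\(b : Nat). \(n : Nat). succ n) η) 0 1)))))))
  ~> succ (succ (succ (succ (succ (succ ((\(θ : Nat). \(η : Nat). elimNat (\(y : Nat). Nat) η (\(r : Nat). \(b : Nat). succ b) θ) 0 1))))))
  ~> succ (succ (succ (succ (succ (succ ((\(θ : Nat). elimNat (\(η : Nat). Nat) θ (\(y : Nat). \(r : Nat). succ r) 0) 1))))))
  ~> succ (succ (succ (succ (succ (succ (elimNat (\(θ : Nat). Nat) 1 (\(η : Nat). \(y : Nat). succ y) 0))))))
  ~> 7
the term's type:
  Nat


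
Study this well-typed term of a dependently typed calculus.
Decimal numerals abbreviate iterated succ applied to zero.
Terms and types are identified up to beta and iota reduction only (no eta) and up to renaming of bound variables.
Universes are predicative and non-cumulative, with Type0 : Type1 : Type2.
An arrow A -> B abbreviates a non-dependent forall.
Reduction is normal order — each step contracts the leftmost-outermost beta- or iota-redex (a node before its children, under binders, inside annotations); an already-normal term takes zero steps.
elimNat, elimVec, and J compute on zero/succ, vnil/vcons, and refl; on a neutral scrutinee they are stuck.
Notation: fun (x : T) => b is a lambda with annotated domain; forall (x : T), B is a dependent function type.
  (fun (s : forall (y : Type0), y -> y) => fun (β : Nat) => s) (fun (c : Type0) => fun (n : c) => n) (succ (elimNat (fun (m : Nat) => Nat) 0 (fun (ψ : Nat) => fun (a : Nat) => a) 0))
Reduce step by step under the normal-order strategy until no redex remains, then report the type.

normal-order reduction sequence:
  (fun (s : forall (y : Type0), y -> y) => fun (β : Nat) => s) (fun (c : Type0) => fun (n : c) => n) (succ (elimNat (fun (m : Nat) => Nat) 0 (fun (ψ : Nat) => fun (a : Nat) => a) 0))
  ~> (fun (s : Nat) => fun (y : Type0) => fun (β : y) => β) (succ (elimNat (fun (c : Nat) => Nat) 0 (fun (n : Nat) => fun (m : Nat) => m) 0))
  ~> fun (s : Type0) => fun (y : s) => y
inferred type:
  forall (s : Type0), s -> s


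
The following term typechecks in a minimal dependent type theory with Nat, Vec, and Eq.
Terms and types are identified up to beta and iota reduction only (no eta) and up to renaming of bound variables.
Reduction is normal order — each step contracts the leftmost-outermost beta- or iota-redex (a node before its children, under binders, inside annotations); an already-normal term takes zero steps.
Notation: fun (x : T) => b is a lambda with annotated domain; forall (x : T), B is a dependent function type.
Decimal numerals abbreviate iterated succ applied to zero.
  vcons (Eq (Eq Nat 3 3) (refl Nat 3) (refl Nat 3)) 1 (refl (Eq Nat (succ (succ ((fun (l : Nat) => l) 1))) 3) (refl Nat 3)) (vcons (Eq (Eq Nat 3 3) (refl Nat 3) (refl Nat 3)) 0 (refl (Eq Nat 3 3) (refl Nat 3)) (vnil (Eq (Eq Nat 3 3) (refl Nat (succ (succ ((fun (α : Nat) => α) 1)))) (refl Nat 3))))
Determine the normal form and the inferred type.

resulting normal form:
  vcons (Eq (Eq Nat 3 3) (refl Nat 3) (refl Nat 3)) 1 (refl (Eq Nat 3 3) (refl Nat 3)) (vcons (Eq (Eq Nat 3 3) (refl Nat 3) (refl Nat 3)) 0 (refl (Eq Nat 3 3) (refl Nat 3)) (vnil (Eq (Eq Nat 3 3) (refl Nat 3) (refl Nat 3))))
inferred type:
  Vec (Eq (Eq Nat 3 3) (refl Nat 3) (refl Nat 3)) 2
observation: 2 normal-order steps normalize the term, beginning with a beta-redex.


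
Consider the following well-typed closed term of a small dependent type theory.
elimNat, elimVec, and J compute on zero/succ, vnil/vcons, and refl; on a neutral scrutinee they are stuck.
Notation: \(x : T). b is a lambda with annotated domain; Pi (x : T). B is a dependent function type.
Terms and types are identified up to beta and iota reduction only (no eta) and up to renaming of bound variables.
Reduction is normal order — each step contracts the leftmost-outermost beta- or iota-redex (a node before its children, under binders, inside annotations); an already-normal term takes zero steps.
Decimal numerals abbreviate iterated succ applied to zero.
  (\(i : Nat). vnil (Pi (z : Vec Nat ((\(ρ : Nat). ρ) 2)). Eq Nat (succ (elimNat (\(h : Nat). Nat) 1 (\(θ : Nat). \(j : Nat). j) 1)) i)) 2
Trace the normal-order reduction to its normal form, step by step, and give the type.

reduction (normal order):
  (\(i : Nat). vnil (Pi (z : Vec Nat ((\(ρ : Nat). ρ) 2)). Eq Nat (succ (elimNat (\(h : Nat). Nat) 1 (\(θ : Nat). \(j : Nat). j) 1)) i)) 2
  ~> vnil (Pi (i : Vec Nat ((\(z : Nat). z) 2)). Eq Nat (succ (elimNat (\(ρ : Nat). Nat) 1 (\(h : Nat). \(θ : Nat). θ) 1)) 2)
  ~> vnil (Pi (i : Vec Nat 2). Eq Nat (succ (elimNat (\(z : Nat). Nat) 1 (\(ρ : Nat). \(h : Nat). h) 1)) 2)
  ~> vnil (Pi (i : Vec Nat 2). Eq Nat (succ ((\(z : Nat). \(ρ : Nat). ρ) 0 (elimNat (\(h : Nat). Nat) 1 (\(θ : Nat). \(j : Nat). j) 0))) 2)
  ~> vnil (Pi (i : Vec Nat 2). Eq Nat (succ ((\(z : Nat). z) (elimNat (\(ρ : Nat). Nat) 1 (\(h : Nat). \(θ : Nat). θ) 0))) 2)
  ~> vnil (Pi (i : Vec Nat 2). Eq Nat (succ (elimNat (\(z : Nat). Nat) 1 (\(ρ : Nat). \(h : Nat). h) 0)) 2)
  ~> vnil (Pi (i : Vec Nat 2). Eq Nat 2 2)
the term's type:
  Vec (Pi (i : Vec Nat 2). Eq Nat 2 2) 0


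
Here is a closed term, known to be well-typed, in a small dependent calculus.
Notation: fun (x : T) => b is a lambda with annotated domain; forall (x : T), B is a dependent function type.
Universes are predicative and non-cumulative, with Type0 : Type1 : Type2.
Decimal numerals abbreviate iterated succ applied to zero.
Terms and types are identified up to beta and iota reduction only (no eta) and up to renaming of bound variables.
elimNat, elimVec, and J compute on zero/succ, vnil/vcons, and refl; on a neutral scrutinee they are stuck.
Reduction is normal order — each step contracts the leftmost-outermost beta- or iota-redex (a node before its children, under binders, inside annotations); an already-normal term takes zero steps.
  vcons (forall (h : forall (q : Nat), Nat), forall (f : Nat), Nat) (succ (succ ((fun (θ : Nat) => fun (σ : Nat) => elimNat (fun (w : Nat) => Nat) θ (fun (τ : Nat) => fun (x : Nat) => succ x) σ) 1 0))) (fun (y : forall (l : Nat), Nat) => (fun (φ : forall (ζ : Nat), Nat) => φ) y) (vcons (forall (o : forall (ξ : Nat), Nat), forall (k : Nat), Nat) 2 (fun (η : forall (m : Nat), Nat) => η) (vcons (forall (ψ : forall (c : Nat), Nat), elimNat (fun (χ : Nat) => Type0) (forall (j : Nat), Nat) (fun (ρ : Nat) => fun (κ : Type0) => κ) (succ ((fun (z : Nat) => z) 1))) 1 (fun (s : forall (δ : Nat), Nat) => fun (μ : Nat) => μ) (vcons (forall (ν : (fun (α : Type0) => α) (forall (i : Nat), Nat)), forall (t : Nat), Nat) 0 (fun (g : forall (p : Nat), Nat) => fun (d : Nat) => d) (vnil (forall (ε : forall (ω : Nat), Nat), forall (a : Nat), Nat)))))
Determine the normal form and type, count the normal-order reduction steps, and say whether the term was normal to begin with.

reduced normal form:
  vcons (forall (h : forall (q : Nat), Nat), forall (f : Nat), Nat) 3 (fun (θ : forall (σ : Nat), Nat) => θ) (vcons (forall (w : forall (τ : Nat), Nat), forall (x : Nat), Nat) 2 (fun (y : forall (l : Nat), Nat) => y) (vcons (forall (φ : forall (ζ : Nat), Nat), forall (o : Nat), Nat) 1 (fun (ξ : forall (k : Nat), Nat) => fun (η : Nat) => η) (vcons (forall (m : forall (ψ : Nat), Nat), forall (c : Nat), Nat) 0 (fun (χ : forall (j : Nat), Nat) => fun (ρ : Nat) => ρ) (vnil (forall (κ : forall (z : Nat), Nat), forall (s : Nat), Nat)))))
the term's type:
  Vec (forall (h : forall (q : Nat), Nat), forall (f : Nat), Nat) 4
normal-order step count: 13
already normal: no
first redex: a beta-redex


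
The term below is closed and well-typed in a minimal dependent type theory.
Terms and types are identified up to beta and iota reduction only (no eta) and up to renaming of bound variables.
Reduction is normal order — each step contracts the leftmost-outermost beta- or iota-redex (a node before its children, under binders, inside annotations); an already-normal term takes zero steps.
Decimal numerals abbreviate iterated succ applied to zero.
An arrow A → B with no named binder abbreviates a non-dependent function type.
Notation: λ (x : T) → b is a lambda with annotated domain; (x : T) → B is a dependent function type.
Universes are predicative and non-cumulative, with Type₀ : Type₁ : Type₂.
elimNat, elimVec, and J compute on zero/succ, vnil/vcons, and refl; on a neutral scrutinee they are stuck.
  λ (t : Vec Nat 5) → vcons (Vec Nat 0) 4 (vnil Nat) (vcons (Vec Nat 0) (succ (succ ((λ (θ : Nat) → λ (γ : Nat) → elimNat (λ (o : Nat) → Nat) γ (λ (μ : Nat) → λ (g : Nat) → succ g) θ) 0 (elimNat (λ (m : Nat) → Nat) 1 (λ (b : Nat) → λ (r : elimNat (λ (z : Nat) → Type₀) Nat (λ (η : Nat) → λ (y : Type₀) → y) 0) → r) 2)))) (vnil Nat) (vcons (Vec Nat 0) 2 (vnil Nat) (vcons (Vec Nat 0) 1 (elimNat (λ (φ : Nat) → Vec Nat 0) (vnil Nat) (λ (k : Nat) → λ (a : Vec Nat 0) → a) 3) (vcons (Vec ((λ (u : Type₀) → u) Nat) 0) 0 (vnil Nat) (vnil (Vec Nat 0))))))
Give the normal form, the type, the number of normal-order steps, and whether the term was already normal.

normal form:
  λ (t : Vec Nat 5) → vcons (Vec Nat 0) 4 (vnil Nat) (vcons (Vec Nat 0) 3 (vnil Nat) (vcons (Vec Nat 0) 2 (vnil Nat) (vcons (Vec Nat 0) 1 (vnil Nat) (vcons (Vec Nat 0) 0 (vnil Nat) (vnil (Vec Nat 0))))))
the term's type:
  Vec Nat 5 → Vec (Vec Nat 0) 5
reduction steps (normal order): 21
already normal: no
first redex: a beta-redex


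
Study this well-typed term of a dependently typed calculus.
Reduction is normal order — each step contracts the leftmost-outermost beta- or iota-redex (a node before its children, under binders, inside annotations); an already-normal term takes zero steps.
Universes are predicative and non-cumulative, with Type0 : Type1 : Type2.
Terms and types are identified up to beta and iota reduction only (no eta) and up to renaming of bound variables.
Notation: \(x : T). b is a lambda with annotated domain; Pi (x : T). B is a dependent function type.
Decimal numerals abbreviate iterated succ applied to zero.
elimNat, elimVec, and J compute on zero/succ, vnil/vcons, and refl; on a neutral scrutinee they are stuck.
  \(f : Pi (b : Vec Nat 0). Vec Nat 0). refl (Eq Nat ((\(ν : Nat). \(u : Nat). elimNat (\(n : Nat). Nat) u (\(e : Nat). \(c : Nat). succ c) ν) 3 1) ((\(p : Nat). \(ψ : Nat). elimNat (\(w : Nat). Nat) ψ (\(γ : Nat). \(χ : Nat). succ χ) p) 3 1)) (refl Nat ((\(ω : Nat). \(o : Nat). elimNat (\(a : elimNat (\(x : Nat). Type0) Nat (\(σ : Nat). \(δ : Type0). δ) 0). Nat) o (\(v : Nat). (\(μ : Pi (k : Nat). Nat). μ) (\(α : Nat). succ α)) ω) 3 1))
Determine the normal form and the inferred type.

normal form:
  \(f : Pi (b : Vec Nat 0). Vec Nat 0). refl (Eq Nat 4 4) (refl Nat 4)
type:
  Pi (f : Pi (b : Vec Nat 0). Vec Nat 0). Eq (Eq Nat 4 4) (refl Nat 4) (refl Nat 4)


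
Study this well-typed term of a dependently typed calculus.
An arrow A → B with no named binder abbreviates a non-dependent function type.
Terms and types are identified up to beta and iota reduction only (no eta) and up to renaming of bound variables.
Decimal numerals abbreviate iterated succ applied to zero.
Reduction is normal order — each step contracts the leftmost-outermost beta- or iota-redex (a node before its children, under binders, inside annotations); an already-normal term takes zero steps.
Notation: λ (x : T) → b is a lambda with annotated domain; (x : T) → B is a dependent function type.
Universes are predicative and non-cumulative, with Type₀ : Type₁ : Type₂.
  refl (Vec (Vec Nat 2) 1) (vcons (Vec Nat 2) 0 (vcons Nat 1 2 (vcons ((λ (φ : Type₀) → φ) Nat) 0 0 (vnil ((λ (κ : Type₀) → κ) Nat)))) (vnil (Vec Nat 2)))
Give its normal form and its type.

resulting normal form:
  refl (Vec (Vec Nat 2) 1) (vcons (Vec Nat 2) 0 (vcons Nat 1 2 (vcons Nat 0 0 (vnil Nat))) (vnil (Vec Nat 2)))
the term's type:
  Eq (Vec (Vec Nat 2) 1) (vcons (Vec Nat 2) 0 (vcons Nat 1 2 (vcons Nat 0 0 (vnil Nat))) (vnil (Vec Nat 2))) (vcons (Vec Nat 2) 0 (vcons Nat 1 2 (vcons Nat 0 0 (vnil Nat))) (vnil (Vec Nat 2)))


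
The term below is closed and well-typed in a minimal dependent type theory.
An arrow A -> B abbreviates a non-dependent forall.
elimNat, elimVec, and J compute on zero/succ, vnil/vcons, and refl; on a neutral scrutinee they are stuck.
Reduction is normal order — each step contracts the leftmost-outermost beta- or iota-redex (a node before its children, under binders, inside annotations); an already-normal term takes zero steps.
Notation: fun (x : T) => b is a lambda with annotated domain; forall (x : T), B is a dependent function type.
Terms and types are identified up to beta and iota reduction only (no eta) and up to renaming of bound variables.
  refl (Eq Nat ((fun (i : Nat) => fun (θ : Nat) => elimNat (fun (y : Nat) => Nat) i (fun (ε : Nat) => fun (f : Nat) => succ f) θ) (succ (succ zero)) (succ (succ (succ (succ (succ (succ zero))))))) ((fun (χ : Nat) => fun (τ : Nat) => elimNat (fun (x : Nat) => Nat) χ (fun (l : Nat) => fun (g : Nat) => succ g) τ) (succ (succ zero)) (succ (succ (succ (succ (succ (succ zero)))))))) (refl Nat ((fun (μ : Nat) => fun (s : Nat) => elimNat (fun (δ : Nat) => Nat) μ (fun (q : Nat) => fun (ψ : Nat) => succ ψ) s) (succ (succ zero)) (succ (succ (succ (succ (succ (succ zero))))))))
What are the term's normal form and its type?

normal form:
  refl (Eq Nat (succ (succ (succ (succ (succ (succ (succ (succ zero)))))))) (succ (succ (succ (succ (succ (succ (succ (succ zero))))))))) (refl Nat (succ (succ (succ (succ (succ (succ (succ (succ zero)))))))))
inferred type:
  Eq (Eq Nat (succ (succ (succ (succ (succ (succ (succ (succ zero)))))))) (succ (succ (succ (succ (succ (succ (succ (succ zero))))))))) (refl Nat (succ (succ (succ (succ (succ (succ (succ (succ zero))))))))) (refl Nat (succ (succ (succ (succ (succ (succ (succ (succ zero)))))))))


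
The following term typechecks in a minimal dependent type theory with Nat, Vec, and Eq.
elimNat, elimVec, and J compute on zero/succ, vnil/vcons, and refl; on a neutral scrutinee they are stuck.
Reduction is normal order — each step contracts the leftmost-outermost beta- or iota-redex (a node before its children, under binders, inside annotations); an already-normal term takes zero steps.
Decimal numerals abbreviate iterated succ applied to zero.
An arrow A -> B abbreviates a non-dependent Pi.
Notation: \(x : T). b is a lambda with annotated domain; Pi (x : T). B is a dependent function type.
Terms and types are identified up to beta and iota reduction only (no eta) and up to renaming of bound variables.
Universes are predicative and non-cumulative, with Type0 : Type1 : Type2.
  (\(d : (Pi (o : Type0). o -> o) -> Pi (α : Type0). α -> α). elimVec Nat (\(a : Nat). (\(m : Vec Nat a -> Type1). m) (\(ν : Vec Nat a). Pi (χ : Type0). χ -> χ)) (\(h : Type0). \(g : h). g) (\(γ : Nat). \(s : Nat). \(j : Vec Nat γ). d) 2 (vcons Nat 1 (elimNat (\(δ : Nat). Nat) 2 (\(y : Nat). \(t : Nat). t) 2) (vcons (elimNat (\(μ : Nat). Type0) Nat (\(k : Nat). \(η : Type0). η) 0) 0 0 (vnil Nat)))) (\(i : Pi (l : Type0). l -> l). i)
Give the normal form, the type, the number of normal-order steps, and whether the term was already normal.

reduced normal form:
  \(d : Type0). \(o : d). o
type:
  Pi (d : Type0). d -> d
steps to reach normal form (normal order): 12
started in normal form: no
first contracted redex: a beta-redex


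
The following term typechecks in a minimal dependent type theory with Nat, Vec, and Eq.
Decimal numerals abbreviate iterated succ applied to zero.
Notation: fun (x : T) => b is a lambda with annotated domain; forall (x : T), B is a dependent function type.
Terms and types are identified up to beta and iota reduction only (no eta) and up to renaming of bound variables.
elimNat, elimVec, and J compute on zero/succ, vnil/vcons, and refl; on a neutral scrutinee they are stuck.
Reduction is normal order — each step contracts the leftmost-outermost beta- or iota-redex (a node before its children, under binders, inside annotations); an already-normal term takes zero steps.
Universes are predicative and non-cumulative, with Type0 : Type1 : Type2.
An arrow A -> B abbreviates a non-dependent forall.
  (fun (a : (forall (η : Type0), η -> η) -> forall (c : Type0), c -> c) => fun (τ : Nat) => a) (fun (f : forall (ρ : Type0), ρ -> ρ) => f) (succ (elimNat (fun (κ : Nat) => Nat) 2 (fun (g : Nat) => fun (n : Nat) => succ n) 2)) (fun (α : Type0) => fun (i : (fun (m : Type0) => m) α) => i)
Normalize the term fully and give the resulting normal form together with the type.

normal form:
  fun (a : Type0) => fun (η : a) => η
the term's type:
  forall (a : Type0), a -> a
observation: contracting a beta-redex first, the term normalizes in 4 steps.


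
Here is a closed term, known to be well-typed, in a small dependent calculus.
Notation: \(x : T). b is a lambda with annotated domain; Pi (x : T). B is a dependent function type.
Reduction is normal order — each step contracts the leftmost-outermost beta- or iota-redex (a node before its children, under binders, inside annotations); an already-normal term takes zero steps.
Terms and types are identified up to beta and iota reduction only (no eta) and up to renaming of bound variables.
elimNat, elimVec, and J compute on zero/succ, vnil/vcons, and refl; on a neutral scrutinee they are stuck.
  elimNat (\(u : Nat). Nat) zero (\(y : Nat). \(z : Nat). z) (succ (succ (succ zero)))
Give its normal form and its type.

reduced normal form:
  zero
inferred type:
  Nat
observation: 10 normal-order steps separate the term from its normal form.


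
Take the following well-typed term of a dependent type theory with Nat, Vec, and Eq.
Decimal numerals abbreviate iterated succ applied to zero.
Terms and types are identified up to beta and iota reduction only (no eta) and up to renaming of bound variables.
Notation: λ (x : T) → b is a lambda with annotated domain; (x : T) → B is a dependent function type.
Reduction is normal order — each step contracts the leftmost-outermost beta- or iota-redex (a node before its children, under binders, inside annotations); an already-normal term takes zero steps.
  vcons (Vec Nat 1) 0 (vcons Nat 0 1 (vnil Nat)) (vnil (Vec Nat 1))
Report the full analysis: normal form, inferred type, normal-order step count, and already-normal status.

normal form:
  vcons (Vec Nat 1) 0 (vcons Nat 0 1 (vnil Nat)) (vnil (Vec Nat 1))
the term's type:
  Vec (Vec Nat 1) 1
steps to reach normal form (normal order): 0
already normal: yes


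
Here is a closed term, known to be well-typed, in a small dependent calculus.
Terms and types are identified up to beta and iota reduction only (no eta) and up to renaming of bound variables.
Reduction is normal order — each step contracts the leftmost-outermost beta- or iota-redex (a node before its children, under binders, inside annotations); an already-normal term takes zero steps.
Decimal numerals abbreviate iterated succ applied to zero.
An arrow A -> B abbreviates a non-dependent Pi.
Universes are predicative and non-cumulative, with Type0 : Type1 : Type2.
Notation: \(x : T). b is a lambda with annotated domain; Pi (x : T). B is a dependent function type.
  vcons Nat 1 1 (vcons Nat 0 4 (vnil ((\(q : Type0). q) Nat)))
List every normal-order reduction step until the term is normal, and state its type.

normal-order reduction:
  vcons Nat 1 1 (vcons Nat 0 4 (vnil ((\(q : Type0). q) Nat)))
  ~> vcons Nat 1 1 (vcons Nat 0 4 (vnil Nat))
the term's type:
  Vec Nat 2


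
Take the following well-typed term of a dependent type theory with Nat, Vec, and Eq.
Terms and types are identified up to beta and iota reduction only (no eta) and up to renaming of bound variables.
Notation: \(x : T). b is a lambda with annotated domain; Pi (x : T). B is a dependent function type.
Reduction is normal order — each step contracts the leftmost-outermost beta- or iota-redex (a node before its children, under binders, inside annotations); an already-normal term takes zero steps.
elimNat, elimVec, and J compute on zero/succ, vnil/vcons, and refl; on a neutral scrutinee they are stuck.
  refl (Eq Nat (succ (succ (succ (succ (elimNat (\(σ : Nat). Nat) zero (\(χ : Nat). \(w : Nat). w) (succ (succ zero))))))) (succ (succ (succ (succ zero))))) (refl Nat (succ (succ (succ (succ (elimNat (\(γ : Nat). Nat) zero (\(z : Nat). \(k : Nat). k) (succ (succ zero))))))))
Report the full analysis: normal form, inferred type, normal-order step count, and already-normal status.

normal form:
  refl (Eq Nat (succ (succ (succ (succ zero)))) (succ (succ (succ (succ zero))))) (refl Nat (succ (succ (succ (succ zero)))))
the term's type:
  Eq (Eq Nat (succ (succ (succ (succ zero)))) (succ (succ (succ (succ zero))))) (refl Nat (succ (succ (succ (succ zero))))) (refl Nat (succ (succ (succ (succ zero)))))
reduction steps (normal order): 14
term was already normal: no
first contracted redex: an elimNat iota-redex


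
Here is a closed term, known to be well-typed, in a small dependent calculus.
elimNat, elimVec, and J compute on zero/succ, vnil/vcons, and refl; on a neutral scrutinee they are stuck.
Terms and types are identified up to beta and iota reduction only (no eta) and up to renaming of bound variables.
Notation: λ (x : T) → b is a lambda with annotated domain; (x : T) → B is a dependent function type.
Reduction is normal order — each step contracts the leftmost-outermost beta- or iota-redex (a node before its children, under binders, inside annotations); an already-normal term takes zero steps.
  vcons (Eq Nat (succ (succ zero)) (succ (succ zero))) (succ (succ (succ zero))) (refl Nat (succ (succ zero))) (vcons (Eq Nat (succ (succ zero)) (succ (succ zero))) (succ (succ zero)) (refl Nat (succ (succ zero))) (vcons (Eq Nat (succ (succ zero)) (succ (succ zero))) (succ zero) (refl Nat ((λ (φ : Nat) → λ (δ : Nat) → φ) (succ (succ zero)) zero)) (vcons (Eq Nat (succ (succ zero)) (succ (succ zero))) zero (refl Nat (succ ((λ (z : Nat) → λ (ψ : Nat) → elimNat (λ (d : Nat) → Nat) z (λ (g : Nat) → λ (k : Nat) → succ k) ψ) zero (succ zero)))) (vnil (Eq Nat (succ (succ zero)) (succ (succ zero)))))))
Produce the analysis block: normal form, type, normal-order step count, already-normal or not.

resulting normal form:
  vcons (Eq Nat (succ (succ zero)) (succ (succ zero))) (succ (succ (succ zero))) (refl Nat (succ (succ zero))) (vcons (Eq Nat (succ (succ zero)) (succ (succ zero))) (succ (succ zero)) (refl Nat (succ (succ zero))) (vcons (Eq Nat (succ (succ zero)) (succ (succ zero))) (succ zero) (refl Nat (succ (succ zero))) (vcons (Eq Nat (succ (succ zero)) (succ (succ zero))) zero (refl Nat (succ (succ zero))) (vnil (Eq Nat (succ (succ zero)) (succ (succ zero)))))))
inferred type:
  Vec (Eq Nat (succ (succ zero)) (succ (succ zero))) (succ (succ (succ (succ zero))))
steps to reach normal form (normal order): 8
term was already normal: no
first contracted redex: a beta-redex


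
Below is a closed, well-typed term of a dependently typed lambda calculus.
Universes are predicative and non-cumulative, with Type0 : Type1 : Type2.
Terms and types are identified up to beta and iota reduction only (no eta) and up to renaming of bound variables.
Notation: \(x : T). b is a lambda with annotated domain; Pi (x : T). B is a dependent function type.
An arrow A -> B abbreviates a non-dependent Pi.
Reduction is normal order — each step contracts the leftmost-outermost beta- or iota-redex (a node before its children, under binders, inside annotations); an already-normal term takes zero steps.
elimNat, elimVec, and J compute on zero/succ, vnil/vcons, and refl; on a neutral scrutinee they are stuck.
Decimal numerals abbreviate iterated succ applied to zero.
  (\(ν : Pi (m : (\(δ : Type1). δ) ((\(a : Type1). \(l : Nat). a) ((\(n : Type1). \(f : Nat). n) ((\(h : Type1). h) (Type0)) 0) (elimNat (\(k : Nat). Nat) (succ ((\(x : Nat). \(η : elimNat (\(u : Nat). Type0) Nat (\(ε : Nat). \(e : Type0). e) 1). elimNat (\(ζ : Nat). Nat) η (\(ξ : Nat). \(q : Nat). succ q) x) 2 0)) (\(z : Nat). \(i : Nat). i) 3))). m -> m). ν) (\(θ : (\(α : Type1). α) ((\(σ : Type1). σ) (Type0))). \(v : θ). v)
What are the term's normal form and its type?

normal form:
  \(ν : Type0). \(m : ν). m
inferred type:
  Pi (ν : Type0). ν -> ν


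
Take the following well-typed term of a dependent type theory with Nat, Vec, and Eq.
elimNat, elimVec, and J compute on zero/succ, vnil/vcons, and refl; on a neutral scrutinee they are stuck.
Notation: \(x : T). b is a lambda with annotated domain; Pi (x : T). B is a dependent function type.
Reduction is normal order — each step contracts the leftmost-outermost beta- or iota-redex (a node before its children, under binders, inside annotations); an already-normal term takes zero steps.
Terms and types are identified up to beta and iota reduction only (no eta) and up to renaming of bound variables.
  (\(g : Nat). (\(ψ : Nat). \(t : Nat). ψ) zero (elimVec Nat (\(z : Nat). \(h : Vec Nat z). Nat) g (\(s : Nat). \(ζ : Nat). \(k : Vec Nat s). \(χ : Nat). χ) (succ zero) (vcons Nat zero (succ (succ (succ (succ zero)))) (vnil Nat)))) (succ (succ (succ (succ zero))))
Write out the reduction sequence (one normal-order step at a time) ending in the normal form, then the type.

normal-order reduction:
  (\(g : Nat). (\(ψ : Nat). \(t : Nat). ψ) zero (elimVec Nat (\(z : Nat). \(h : Vec Nat z). Nat) g (\(s : Nat). \(ζ : Nat). \(k : Vec Nat s). \(χ : Nat). χ) (succ zero) (vcons Nat zero (succ (succ (succ (succ zero)))) (vnil Nat)))) (succ (succ (succ (succ zero))))
  ~> (\(g : Nat). \(ψ : Nat). g) zero (elimVec Nat (\(t : Nat). \(z : Vec Nat t). Nat) (succ (succ (succ (succ zero)))) (\(h : Nat). \(s : Nat). \(ζ : Vec Nat h). \(k : Nat). k) (succ zero) (vcons Nat zero (succ (succ (succ (succ zero)))) (vnil Nat)))
  ~> (\(g : Nat). zero) (elimVec Nat (\(ψ : Nat). \(t : Vec Nat ψ). Nat) (succ (succ (succ (succ zero)))) (\(z : Nat). \(h : Nat). \(s : Vec Nat z). \(ζ : Nat). ζ) (succ zero) (vcons Nat zero (succ (succ (succ (succ zero)))) (vnil Nat)))
  ~> zero
the term's type:
  Nat


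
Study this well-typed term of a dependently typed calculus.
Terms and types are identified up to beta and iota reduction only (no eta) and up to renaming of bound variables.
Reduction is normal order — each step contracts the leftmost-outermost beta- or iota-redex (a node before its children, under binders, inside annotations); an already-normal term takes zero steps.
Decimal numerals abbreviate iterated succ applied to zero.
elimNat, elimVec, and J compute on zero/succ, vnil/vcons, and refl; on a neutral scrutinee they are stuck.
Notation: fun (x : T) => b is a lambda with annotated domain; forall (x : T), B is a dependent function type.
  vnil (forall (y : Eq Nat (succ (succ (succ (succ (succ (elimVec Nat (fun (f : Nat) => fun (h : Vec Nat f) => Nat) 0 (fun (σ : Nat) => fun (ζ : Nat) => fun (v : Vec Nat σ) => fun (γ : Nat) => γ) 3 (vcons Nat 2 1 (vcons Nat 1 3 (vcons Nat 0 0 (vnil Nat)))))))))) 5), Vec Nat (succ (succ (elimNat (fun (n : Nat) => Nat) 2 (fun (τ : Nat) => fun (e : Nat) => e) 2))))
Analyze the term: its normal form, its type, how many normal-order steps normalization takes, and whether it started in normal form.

normal form:
  vnil (forall (y : Eq Nat 5 5), Vec Nat 4)
the term's type:
  Vec (forall (y : Eq Nat 5 5), Vec Nat 4) 0
normal-order step count: 23
already normal: no
first redex: an elimVec iota-redex
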